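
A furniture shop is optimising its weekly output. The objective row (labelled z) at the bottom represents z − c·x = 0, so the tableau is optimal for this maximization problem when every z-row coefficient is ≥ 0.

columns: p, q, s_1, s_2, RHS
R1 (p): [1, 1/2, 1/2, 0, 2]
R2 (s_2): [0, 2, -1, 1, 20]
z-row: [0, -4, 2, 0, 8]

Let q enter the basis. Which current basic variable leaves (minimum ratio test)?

p

Column q entries and ratios — p: 2/(1/2) = 4; s_2: 20/2 = 10.
Smallest ratio is 4 in the row of p, so p leaves.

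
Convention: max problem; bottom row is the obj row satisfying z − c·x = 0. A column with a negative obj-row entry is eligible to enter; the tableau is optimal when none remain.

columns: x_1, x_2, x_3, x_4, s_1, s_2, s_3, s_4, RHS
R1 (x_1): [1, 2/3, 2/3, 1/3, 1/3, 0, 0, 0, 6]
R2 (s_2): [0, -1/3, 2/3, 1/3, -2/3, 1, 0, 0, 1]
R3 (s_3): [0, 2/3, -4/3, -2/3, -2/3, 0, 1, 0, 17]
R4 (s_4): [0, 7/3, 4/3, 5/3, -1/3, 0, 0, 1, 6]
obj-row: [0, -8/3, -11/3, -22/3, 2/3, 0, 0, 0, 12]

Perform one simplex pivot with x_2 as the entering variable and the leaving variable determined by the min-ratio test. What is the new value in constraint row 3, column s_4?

Ratio test on column x_2 — row 1: 6/(2/3) = 9; row 2: entry -1/3 ≤ 0; row 3: 17/(2/3) = 51/2; row 4: 6/(7/3) = 18/7. Minimum is 18/7 at row 4 (s_4 leaves); pivot element 7/3.
Divide row 4 by 7/3; eliminate column x_2 from the other rows.
Row 3 update in column s_4: 0 − (2/3)·(3/7) = -2/7.

-2/7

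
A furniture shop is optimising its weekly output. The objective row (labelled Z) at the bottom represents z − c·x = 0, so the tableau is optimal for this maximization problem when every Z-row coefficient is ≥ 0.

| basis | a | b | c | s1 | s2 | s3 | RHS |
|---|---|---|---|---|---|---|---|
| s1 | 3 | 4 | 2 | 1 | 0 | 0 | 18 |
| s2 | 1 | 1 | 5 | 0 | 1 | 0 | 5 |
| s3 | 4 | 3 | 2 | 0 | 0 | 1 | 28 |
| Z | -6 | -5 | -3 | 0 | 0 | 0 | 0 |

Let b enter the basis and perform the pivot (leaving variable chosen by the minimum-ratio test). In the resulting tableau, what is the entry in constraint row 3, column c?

Ratio test on column b — row 1: 18/4 = 9/2; row 2: 5/1 = 5; row 3: 28/3 = 28/3. Minimum is 9/2 at row 1 (s1 leaves); pivot element 4.
Divide row 1 by 4; eliminate column b from the other rows.
Row 3 update in column c: 2 − 3·(1/2) = 1/2.

1/2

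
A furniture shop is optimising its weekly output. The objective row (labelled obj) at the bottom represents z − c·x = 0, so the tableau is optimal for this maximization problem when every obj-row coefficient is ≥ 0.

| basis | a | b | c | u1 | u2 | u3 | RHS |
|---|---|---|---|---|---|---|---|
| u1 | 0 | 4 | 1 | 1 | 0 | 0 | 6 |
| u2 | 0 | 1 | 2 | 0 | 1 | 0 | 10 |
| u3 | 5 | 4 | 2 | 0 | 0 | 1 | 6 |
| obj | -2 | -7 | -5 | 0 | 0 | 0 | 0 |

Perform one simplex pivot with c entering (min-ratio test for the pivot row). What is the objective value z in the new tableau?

15

Ratio test on column c — row 1: 6/1 = 6; row 2: 10/2 = 5; row 3: 6/2 = 3. Minimum is 3 at row 3 (u3 leaves); pivot element 2.
Pivot on row 3; the obj-row RHS becomes 0 − (-5)·3 = 15.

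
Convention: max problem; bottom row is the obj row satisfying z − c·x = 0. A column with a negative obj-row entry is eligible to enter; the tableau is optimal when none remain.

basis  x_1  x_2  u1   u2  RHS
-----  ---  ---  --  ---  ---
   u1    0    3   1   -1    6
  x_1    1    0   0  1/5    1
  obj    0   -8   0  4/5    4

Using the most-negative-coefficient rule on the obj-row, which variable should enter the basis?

x_2

Negative obj-row entries: x_2: -8.
The most negative is -8 in column x_2, so x_2 enters.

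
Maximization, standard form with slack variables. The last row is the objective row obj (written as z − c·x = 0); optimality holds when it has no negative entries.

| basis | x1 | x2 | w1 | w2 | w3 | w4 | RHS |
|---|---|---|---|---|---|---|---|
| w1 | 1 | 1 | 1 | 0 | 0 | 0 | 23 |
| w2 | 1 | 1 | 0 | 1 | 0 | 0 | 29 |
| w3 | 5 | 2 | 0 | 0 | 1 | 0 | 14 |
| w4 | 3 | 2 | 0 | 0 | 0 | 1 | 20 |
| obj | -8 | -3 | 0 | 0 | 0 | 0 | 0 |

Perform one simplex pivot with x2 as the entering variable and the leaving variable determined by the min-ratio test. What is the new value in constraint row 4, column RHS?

6

Ratio test on column x2 — row 1: 23/1 = 23; row 2: 29/1 = 29; row 3: 14/2 = 7; row 4: 20/2 = 10. Minimum is 7 at row 3 (w3 leaves); pivot element 2.
Divide row 3 by 2; eliminate column x2 from the other rows.
Row 4 update in column RHS: 20 − 2·7 = 6.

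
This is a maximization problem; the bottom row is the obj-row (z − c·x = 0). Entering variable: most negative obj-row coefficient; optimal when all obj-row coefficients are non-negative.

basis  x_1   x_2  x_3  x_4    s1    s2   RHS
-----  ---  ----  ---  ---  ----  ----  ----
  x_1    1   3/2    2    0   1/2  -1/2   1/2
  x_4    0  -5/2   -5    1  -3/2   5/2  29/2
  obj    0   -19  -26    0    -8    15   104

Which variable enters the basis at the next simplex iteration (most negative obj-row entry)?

x_3

Negative obj-row entries: x_2: -19, x_3: -26, s1: -8.
The most negative is -26 in column x_3, so x_3 enters.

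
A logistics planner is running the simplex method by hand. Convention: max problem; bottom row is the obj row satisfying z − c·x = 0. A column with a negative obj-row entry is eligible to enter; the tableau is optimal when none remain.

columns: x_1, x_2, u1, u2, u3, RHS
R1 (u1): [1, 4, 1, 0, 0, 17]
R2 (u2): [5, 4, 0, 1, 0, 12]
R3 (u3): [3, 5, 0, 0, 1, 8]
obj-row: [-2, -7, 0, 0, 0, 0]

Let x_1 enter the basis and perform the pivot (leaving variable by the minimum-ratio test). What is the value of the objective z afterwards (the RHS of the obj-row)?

24/5

Ratio test on column x_1 — row 1: 17/1 = 17; row 2: 12/5 = 12/5; row 3: 8/3 = 8/3. Minimum is 12/5 at row 2 (u2 leaves); pivot element 5.
Pivot on row 2; the obj-row RHS becomes 0 − (-2)·(12/5) = 24/5.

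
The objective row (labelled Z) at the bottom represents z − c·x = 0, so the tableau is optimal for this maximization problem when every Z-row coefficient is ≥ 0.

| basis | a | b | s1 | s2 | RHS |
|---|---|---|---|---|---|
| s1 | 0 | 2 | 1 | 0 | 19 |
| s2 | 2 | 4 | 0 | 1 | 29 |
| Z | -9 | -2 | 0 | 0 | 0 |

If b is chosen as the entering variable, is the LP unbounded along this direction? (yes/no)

Column b has positive entries in row(s) 1, 2, so the ratio test bounds it — not unbounded.

no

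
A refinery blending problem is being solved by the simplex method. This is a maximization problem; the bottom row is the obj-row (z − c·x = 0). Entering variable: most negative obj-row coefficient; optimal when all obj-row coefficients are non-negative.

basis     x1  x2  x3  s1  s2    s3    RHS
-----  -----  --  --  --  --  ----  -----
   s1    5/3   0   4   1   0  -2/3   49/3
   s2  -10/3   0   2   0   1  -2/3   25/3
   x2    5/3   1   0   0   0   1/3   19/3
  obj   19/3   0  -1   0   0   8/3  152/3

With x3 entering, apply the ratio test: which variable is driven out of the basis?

s1

Column x3 entries and ratios — s1: (49/3)/4 = 49/12; s2: (25/3)/2 = 25/6; x2: 0 ≤ 0, skip.
Smallest ratio is 49/12 in the row of s1, so s1 leaves.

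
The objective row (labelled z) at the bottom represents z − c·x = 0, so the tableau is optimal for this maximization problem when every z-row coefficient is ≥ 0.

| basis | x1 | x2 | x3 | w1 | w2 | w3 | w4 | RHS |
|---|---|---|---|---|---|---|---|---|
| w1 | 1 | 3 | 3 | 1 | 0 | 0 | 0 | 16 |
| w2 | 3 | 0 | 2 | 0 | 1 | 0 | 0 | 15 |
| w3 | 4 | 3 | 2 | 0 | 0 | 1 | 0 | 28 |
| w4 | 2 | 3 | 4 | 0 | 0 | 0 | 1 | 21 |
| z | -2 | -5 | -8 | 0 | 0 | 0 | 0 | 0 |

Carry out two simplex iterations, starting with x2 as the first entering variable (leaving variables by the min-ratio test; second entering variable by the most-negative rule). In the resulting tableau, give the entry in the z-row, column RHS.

125/3

Ratio test on column x2 — row 1: 16/3 = 16/3; row 2: entry 0 ≤ 0; row 3: 28/3 = 28/3; row 4: 21/3 = 7. Minimum is 16/3 at row 1 (w1 leaves); pivot element 3.
Divide row 1 by 3; eliminate column x2 from the other rows.
Second iteration: most negative z-row entry is -3 in column x3, so x3 enters.
Ratio test on column x3 — row 1: (16/3)/1 = 16/3; row 2: 15/2 = 15/2; row 3: entry -1 ≤ 0; row 4: 5/1 = 5. Minimum is 5 at row 4 (w4 leaves); pivot element 1.
Divide row 4 by 1; eliminate column x3 from the other rows.
After both pivots, the entry at the z-row, column RHS is 125/3.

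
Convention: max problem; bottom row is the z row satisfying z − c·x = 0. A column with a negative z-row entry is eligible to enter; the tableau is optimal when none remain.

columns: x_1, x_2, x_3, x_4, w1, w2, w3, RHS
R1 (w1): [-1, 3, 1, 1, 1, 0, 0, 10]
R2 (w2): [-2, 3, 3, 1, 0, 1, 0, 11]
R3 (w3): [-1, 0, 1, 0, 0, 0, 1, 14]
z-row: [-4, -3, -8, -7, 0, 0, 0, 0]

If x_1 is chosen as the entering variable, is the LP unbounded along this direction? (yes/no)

yes

Every constraint-row entry in column x_1 is ≤ 0, so increasing x_1 is unbounded.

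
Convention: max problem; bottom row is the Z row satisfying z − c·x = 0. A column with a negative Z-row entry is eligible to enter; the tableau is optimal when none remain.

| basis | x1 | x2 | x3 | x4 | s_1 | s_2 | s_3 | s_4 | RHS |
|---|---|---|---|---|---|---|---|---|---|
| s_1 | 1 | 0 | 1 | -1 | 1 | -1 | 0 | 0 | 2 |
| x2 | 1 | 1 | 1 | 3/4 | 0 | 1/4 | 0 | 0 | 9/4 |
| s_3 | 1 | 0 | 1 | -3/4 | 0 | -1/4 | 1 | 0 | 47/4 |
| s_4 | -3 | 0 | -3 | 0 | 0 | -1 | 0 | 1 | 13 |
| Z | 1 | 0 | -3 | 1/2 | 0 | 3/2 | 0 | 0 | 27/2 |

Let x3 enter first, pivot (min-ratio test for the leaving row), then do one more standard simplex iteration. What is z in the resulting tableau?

139/7

Ratio test on column x3 — row 1: 2/1 = 2; row 2: (9/4)/1 = 9/4; row 3: (47/4)/1 = 47/4; row 4: entry -3 ≤ 0. Minimum is 2 at row 1 (s_1 leaves); pivot element 1.
Pivot on row 1; the Z-row RHS becomes 27/2 − (-3)·2 = 39/2.
Next entering variable (most negative Z-row entry -5/2): x4.
Ratio test on column x4 — row 1: entry -1 ≤ 0; row 2: (1/4)/(7/4) = 1/7; row 3: (39/4)/(1/4) = 39; row 4: entry -3 ≤ 0. Minimum is 1/7 at row 2 (x2 leaves); pivot element 7/4.
After the second pivot the Z-row RHS is 39/2 − (-5/2)·(1/7) = 139/7.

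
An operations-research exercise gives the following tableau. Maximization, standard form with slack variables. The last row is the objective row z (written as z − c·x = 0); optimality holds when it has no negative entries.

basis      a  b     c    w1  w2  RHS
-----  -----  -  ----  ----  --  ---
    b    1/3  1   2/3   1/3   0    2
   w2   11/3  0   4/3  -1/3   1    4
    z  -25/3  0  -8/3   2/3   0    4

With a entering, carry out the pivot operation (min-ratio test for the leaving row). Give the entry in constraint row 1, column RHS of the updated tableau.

Ratio test on column a — row 1: 2/(1/3) = 6; row 2: 4/(11/3) = 12/11. Minimum is 12/11 at row 2 (w2 leaves); pivot element 11/3.
Divide row 2 by 11/3; eliminate column a from the other rows.
Row 1 update in column RHS: 2 − (1/3)·(12/11) = 18/11.

18/11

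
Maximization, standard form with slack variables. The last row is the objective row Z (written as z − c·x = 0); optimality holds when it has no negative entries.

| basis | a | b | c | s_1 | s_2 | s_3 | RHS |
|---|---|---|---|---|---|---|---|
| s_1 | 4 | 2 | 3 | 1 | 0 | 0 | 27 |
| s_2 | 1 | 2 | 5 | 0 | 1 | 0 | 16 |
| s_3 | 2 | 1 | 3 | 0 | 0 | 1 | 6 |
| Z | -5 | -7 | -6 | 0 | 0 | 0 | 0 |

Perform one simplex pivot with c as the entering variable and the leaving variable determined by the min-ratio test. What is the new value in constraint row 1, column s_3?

-1

Ratio test on column c — row 1: 27/3 = 9; row 2: 16/5 = 16/5; row 3: 6/3 = 2. Minimum is 2 at row 3 (s_3 leaves); pivot element 3.
Divide row 3 by 3; eliminate column c from the other rows.
Row 1 update in column s_3: 0 − 3·(1/3) = -1.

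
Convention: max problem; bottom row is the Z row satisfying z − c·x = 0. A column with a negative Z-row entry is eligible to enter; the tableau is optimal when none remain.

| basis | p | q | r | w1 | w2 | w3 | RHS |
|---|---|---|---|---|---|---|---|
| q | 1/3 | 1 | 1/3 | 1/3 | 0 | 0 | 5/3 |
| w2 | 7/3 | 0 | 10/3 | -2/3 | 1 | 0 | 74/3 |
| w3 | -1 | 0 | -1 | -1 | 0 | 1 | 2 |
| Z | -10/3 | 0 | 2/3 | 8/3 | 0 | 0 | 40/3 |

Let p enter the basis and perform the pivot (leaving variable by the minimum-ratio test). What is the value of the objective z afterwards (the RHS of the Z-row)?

30

Ratio test on column p — row 1: (5/3)/(1/3) = 5; row 2: (74/3)/(7/3) = 74/7; row 3: entry -1 ≤ 0. Minimum is 5 at row 1 (q leaves); pivot element 1/3.
Pivot on row 1; the Z-row RHS becomes 40/3 − (-10/3)·5 = 30.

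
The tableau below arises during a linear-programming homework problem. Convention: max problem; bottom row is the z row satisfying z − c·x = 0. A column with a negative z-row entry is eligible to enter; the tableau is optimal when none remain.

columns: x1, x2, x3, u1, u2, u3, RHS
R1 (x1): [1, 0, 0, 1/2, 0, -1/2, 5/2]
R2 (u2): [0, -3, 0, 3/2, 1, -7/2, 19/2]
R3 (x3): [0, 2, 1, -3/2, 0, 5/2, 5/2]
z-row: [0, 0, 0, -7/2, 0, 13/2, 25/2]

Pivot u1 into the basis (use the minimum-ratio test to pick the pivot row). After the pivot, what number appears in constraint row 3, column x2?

2

Ratio test on column u1 — row 1: (5/2)/(1/2) = 5; row 2: (19/2)/(3/2) = 19/3; row 3: entry -3/2 ≤ 0. Minimum is 5 at row 1 (x1 leaves); pivot element 1/2.
Divide row 1 by 1/2; eliminate column u1 from the other rows.
Row 3 update in column x2: 2 − (-3/2)·0 = 2.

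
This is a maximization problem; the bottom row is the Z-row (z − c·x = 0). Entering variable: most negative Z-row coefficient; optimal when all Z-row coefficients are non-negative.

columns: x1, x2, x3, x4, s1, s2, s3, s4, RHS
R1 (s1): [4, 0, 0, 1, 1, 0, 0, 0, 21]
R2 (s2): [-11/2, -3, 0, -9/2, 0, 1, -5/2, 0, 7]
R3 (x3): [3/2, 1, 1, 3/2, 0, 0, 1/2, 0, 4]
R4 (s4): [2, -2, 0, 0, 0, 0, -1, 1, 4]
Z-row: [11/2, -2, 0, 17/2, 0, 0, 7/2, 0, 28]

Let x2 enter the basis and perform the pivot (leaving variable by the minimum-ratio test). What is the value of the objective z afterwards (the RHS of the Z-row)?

Ratio test on column x2 — row 1: entry 0 ≤ 0; row 2: entry -3 ≤ 0; row 3: 4/1 = 4; row 4: entry -2 ≤ 0. Minimum is 4 at row 3 (x3 leaves); pivot element 1.
Pivot on row 3; the Z-row RHS becomes 28 − (-2)·4 = 36.

36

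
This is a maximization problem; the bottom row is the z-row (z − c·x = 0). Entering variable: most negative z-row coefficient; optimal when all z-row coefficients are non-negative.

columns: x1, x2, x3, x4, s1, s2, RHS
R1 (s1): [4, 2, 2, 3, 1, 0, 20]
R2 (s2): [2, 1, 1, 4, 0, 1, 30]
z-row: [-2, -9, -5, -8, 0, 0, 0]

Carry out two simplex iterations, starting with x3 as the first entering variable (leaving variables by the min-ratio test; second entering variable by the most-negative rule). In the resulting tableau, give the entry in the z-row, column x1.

Ratio test on column x3 — row 1: 20/2 = 10; row 2: 30/1 = 30. Minimum is 10 at row 1 (s1 leaves); pivot element 2.
Divide row 1 by 2; eliminate column x3 from the other rows.
Second iteration: most negative z-row entry is -4 in column x2, so x2 enters.
Ratio test on column x2 — row 1: 10/1 = 10; row 2: entry 0 ≤ 0. Minimum is 10 at row 1 (x3 leaves); pivot element 1.
Divide row 1 by 1; eliminate column x2 from the other rows.
After both pivots, the entry at the z-row, column x1 is 16.

16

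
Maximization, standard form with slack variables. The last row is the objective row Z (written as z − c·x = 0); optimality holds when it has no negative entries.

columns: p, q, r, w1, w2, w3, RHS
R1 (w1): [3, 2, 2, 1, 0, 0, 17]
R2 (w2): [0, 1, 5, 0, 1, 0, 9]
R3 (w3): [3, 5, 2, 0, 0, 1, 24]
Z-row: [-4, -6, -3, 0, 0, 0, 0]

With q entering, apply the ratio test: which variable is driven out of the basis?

w3

Column q entries and ratios — w1: 17/2 = 17/2; w2: 9/1 = 9; w3: 24/5 = 24/5.
Smallest ratio is 24/5 in the row of w3, so w3 leaves.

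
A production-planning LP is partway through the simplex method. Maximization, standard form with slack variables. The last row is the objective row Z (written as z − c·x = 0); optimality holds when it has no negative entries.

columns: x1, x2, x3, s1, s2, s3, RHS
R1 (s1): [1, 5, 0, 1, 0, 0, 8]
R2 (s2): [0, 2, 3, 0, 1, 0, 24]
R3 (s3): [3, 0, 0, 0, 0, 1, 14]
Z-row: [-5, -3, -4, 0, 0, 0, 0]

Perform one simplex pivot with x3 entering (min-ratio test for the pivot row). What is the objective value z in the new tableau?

32

Ratio test on column x3 — row 1: entry 0 ≤ 0; row 2: 24/3 = 8; row 3: entry 0 ≤ 0. Minimum is 8 at row 2 (s2 leaves); pivot element 3.
Pivot on row 2; the Z-row RHS becomes 0 − (-4)·8 = 32.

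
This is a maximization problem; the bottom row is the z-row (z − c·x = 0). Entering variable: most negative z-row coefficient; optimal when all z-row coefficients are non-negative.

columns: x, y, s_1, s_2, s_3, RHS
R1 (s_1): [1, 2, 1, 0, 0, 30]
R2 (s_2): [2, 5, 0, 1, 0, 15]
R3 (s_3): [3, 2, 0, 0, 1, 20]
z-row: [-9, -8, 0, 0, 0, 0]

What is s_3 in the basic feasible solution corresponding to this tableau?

s_3 is basic (row 3); its value is the RHS of that row, 20.

20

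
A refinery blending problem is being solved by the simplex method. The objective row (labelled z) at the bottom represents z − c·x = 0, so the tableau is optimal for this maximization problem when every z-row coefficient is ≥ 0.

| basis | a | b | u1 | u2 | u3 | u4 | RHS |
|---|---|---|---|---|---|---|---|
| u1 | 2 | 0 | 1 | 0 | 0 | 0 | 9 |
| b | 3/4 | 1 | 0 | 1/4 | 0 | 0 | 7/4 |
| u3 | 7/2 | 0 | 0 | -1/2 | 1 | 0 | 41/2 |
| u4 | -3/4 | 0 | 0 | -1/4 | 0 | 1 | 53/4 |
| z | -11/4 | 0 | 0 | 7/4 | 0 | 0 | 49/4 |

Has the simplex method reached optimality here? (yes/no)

no

The z-row has a negative entry -11/4 in column a, so it is not optimal.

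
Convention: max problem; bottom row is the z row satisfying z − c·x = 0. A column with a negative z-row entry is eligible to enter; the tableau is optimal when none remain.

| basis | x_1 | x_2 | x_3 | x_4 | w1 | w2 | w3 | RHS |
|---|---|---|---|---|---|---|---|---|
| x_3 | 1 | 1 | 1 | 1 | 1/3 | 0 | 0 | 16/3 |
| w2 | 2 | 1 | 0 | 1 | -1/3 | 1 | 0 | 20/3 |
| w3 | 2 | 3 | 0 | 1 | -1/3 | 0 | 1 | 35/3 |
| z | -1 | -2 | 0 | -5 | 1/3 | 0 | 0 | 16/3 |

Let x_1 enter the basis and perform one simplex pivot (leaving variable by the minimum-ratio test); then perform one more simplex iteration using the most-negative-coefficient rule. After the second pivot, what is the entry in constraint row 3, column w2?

-1

Ratio test on column x_1 — row 1: (16/3)/1 = 16/3; row 2: (20/3)/2 = 10/3; row 3: (35/3)/2 = 35/6. Minimum is 10/3 at row 2 (w2 leaves); pivot element 2.
Divide row 2 by 2; eliminate column x_1 from the other rows.
Second iteration: most negative z-row entry is -9/2 in column x_4, so x_4 enters.
Ratio test on column x_4 — row 1: 2/(1/2) = 4; row 2: (10/3)/(1/2) = 20/3; row 3: entry 0 ≤ 0. Minimum is 4 at row 1 (x_3 leaves); pivot element 1/2.
Divide row 1 by 1/2; eliminate column x_4 from the other rows.
After both pivots, the entry at constraint row 3, column w2 is -1.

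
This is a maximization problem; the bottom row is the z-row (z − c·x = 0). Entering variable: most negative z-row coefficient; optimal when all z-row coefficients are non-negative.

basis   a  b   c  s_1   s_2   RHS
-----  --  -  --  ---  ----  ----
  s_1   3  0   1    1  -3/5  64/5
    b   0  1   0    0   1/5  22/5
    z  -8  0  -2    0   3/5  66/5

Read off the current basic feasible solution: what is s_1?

s_1 is basic (row 1); its value is the RHS of that row, 64/5.

64/5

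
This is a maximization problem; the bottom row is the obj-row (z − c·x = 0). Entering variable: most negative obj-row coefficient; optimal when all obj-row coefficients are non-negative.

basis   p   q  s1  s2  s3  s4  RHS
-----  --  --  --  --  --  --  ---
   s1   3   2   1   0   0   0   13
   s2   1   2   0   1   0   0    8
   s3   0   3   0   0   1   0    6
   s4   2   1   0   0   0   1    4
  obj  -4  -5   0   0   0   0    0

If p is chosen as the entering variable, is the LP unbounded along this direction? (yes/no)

no

Column p has positive entries in row(s) 1, 2, 4, so the ratio test bounds it — not unbounded.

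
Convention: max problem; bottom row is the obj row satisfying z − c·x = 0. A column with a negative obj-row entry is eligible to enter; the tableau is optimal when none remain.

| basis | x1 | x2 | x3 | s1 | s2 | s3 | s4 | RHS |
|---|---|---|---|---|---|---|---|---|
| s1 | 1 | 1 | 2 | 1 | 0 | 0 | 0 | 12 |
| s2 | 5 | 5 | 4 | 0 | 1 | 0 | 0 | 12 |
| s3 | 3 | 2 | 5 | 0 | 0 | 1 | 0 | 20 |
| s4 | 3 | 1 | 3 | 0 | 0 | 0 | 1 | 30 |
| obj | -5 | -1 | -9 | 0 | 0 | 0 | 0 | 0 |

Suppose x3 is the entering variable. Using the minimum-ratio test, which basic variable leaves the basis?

Column x3 entries and ratios — s1: 12/2 = 6; s2: 12/4 = 3; s3: 20/5 = 4; s4: 30/3 = 10.
Smallest ratio is 3 in the row of s2, so s2 leaves.

s2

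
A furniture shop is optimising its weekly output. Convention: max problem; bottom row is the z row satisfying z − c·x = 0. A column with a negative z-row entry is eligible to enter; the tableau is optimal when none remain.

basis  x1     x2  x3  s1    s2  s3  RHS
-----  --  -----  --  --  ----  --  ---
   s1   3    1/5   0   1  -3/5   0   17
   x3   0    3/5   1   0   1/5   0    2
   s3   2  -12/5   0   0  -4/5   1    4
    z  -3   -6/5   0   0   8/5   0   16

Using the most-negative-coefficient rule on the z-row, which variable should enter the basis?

Negative z-row entries: x1: -3, x2: -6/5.
The most negative is -3 in column x1, so x1 enters.

x1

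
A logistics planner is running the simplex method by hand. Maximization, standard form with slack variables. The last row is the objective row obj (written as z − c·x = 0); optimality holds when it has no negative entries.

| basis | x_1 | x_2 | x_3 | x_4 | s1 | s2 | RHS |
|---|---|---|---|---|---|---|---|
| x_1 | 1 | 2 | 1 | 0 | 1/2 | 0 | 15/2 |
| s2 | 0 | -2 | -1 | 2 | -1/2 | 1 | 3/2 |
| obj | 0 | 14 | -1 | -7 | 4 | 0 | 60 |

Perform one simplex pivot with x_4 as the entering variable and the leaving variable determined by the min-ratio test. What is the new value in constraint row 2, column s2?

1/2

Ratio test on column x_4 — row 1: entry 0 ≤ 0; row 2: (3/2)/2 = 3/4. Minimum is 3/4 at row 2 (s2 leaves); pivot element 2.
Divide row 2 by 2; eliminate column x_4 from the other rows.
In the new row 2, the s2 entry is the old entry divided by the pivot: 1/2 = 1/2.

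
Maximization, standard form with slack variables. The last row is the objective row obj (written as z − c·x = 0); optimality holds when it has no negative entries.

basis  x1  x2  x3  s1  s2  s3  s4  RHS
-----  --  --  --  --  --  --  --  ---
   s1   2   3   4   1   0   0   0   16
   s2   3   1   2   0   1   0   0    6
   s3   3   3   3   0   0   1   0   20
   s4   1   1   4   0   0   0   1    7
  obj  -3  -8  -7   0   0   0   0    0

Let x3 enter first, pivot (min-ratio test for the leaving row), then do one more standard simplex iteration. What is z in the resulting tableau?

Ratio test on column x3 — row 1: 16/4 = 4; row 2: 6/2 = 3; row 3: 20/3 = 20/3; row 4: 7/4 = 7/4. Minimum is 7/4 at row 4 (s4 leaves); pivot element 4.
Pivot on row 4; the obj-row RHS becomes 0 − (-7)·(7/4) = 49/4.
Next entering variable (most negative obj-row entry -25/4): x2.
Ratio test on column x2 — row 1: 9/2 = 9/2; row 2: (5/2)/(1/2) = 5; row 3: (59/4)/(9/4) = 59/9; row 4: (7/4)/(1/4) = 7. Minimum is 9/2 at row 1 (s1 leaves); pivot element 2.
After the second pivot the obj-row RHS is 49/4 − (-25/4)·(9/2) = 323/8.

323/8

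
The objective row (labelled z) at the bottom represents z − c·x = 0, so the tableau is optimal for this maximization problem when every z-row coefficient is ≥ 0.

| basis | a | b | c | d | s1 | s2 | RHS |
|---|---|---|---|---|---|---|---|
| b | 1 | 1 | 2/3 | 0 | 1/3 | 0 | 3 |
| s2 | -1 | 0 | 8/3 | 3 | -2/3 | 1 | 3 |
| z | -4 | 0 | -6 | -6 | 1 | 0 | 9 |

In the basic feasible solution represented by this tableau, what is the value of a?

a is not in the basis, so in the current basic feasible solution a = 0.

0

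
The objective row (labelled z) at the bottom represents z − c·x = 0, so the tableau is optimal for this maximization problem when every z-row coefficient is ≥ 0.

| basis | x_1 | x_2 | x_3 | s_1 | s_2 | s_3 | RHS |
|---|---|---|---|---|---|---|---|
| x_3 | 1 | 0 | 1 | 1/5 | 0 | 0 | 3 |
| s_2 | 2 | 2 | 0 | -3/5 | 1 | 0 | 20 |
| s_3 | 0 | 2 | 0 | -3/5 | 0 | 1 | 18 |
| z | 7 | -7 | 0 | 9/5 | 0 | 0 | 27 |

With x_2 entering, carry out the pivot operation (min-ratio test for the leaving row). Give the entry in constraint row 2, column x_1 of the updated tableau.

Ratio test on column x_2 — row 1: entry 0 ≤ 0; row 2: 20/2 = 10; row 3: 18/2 = 9. Minimum is 9 at row 3 (s_3 leaves); pivot element 2.
Divide row 3 by 2; eliminate column x_2 from the other rows.
Row 2 update in column x_1: 2 − 2·0 = 2.

2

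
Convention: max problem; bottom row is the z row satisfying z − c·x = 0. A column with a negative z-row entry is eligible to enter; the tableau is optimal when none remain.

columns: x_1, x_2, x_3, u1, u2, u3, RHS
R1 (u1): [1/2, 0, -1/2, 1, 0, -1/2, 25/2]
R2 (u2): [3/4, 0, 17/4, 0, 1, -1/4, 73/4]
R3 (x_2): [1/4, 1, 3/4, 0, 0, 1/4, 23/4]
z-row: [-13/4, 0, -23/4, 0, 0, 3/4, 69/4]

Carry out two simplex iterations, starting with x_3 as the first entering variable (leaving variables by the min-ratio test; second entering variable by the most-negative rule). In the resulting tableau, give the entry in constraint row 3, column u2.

Ratio test on column x_3 — row 1: entry -1/2 ≤ 0; row 2: (73/4)/(17/4) = 73/17; row 3: (23/4)/(3/4) = 23/3. Minimum is 73/17 at row 2 (u2 leaves); pivot element 17/4.
Divide row 2 by 17/4; eliminate column x_3 from the other rows.
Second iteration: most negative z-row entry is -38/17 in column x_1, so x_1 enters.
Ratio test on column x_1 — row 1: (249/17)/(10/17) = 249/10; row 2: (73/17)/(3/17) = 73/3; row 3: (43/17)/(2/17) = 43/2. Minimum is 43/2 at row 3 (x_2 leaves); pivot element 2/17.
Divide row 3 by 2/17; eliminate column x_1 from the other rows.
After both pivots, the entry at constraint row 3, column u2 is -3/2.

-3/2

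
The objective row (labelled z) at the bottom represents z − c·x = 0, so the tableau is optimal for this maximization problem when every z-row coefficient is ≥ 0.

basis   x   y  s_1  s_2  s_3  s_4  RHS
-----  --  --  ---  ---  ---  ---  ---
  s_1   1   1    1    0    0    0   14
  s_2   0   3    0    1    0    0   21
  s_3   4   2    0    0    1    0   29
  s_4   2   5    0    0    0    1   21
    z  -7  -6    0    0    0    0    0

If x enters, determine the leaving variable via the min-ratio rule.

s_3

Column x entries and ratios — s_1: 14/1 = 14; s_2: 0 ≤ 0, skip; s_3: 29/4 = 29/4; s_4: 21/2 = 21/2.
Smallest ratio is 29/4 in the row of s_3, so s_3 leaves.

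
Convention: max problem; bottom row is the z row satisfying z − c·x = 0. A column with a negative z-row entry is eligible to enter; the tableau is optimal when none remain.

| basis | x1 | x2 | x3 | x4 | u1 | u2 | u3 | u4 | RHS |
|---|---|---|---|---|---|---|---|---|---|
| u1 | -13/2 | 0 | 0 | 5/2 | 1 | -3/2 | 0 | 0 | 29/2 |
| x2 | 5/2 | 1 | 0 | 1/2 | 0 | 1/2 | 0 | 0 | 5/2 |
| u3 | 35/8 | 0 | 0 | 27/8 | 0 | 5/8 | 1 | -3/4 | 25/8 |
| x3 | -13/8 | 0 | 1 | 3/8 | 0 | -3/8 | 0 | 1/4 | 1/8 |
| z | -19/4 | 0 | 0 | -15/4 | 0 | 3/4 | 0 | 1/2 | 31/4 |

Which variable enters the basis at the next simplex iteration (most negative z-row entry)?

Negative z-row entries: x1: -19/4, x4: -15/4.
The most negative is -19/4 in column x1, so x1 enters.

x1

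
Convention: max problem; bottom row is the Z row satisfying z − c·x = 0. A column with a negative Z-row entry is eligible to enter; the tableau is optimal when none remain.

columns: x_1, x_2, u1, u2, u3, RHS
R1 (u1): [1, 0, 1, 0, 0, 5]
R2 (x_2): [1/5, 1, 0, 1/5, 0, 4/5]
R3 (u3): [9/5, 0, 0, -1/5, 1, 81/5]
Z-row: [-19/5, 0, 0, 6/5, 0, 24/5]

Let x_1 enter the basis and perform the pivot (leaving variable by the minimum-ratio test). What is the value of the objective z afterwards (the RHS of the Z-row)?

Ratio test on column x_1 — row 1: 5/1 = 5; row 2: (4/5)/(1/5) = 4; row 3: (81/5)/(9/5) = 9. Minimum is 4 at row 2 (x_2 leaves); pivot element 1/5.
Pivot on row 2; the Z-row RHS becomes 24/5 − (-19/5)·4 = 20.

20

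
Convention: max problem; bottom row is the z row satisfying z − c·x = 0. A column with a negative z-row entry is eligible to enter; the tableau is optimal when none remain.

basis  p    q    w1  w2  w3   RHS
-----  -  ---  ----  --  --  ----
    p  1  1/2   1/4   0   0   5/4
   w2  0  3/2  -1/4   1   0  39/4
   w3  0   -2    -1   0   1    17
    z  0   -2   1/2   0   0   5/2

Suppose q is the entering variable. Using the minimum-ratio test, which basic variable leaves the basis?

p

Column q entries and ratios — p: (5/4)/(1/2) = 5/2; w2: (39/4)/(3/2) = 13/2; w3: -2 ≤ 0, skip.
Smallest ratio is 5/2 in the row of p, so p leaves.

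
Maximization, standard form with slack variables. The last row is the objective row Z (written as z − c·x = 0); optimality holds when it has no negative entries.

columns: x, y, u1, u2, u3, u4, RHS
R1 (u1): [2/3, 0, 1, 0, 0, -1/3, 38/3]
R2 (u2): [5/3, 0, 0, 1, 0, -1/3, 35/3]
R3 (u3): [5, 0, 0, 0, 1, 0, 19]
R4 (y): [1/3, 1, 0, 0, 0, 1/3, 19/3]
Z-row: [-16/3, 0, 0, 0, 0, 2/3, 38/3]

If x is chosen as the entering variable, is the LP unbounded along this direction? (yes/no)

Column x has positive entries in row(s) 1, 2, 3, 4, so the ratio test bounds it — not unbounded.

no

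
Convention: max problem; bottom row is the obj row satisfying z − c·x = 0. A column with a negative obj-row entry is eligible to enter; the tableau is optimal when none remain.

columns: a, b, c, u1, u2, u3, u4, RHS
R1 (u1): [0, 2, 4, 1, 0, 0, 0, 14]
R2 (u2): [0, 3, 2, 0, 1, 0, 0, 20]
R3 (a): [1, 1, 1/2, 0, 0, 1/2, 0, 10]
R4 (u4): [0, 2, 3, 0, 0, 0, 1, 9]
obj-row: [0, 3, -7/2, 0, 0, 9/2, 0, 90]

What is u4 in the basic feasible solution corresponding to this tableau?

9

u4 is basic (row 4); its value is the RHS of that row, 9.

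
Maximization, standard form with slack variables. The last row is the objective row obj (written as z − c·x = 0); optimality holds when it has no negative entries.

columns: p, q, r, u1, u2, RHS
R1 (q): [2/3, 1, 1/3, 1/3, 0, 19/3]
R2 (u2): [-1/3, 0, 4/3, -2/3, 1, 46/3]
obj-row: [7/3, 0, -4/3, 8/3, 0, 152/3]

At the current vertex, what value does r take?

r is not in the basis, so in the current basic feasible solution r = 0.

0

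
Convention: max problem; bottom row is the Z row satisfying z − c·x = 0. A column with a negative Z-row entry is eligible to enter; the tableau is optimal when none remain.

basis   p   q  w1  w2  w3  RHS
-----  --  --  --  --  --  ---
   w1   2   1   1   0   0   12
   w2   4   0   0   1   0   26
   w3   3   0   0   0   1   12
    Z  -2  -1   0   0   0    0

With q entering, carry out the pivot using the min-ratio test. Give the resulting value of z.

Ratio test on column q — row 1: 12/1 = 12; row 2: entry 0 ≤ 0; row 3: entry 0 ≤ 0. Minimum is 12 at row 1 (w1 leaves); pivot element 1.
Pivot on row 1; the Z-row RHS becomes 0 − (-1)·12 = 12.

12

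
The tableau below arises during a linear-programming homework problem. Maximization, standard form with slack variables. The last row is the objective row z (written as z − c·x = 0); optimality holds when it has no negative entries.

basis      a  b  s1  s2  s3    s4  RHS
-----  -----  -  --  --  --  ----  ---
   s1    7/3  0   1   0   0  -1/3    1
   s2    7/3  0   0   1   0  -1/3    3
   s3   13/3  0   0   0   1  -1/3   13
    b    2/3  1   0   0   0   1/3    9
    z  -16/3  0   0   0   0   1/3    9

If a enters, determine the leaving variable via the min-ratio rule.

s1

Column a entries and ratios — s1: 1/(7/3) = 3/7; s2: 3/(7/3) = 9/7; s3: 13/(13/3) = 3; b: 9/(2/3) = 27/2.
Smallest ratio is 3/7 in the row of s1, so s1 leaves.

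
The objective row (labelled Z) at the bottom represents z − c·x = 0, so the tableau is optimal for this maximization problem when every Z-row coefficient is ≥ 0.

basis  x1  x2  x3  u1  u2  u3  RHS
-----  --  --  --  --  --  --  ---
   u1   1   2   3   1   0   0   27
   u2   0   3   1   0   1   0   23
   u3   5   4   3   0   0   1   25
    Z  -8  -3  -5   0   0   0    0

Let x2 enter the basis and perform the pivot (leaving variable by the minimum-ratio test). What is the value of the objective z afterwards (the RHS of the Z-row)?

Ratio test on column x2 — row 1: 27/2 = 27/2; row 2: 23/3 = 23/3; row 3: 25/4 = 25/4. Minimum is 25/4 at row 3 (u3 leaves); pivot element 4.
Pivot on row 3; the Z-row RHS becomes 0 − (-3)·(25/4) = 75/4.

75/4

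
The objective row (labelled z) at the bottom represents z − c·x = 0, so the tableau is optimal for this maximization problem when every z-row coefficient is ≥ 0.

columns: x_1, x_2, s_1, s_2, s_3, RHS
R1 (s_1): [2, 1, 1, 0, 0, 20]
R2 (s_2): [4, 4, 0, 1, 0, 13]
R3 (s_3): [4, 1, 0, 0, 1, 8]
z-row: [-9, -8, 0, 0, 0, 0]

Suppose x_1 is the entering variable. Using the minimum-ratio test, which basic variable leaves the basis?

Column x_1 entries and ratios — s_1: 20/2 = 10; s_2: 13/4 = 13/4; s_3: 8/4 = 2.
Smallest ratio is 2 in the row of s_3, so s_3 leaves.

s_3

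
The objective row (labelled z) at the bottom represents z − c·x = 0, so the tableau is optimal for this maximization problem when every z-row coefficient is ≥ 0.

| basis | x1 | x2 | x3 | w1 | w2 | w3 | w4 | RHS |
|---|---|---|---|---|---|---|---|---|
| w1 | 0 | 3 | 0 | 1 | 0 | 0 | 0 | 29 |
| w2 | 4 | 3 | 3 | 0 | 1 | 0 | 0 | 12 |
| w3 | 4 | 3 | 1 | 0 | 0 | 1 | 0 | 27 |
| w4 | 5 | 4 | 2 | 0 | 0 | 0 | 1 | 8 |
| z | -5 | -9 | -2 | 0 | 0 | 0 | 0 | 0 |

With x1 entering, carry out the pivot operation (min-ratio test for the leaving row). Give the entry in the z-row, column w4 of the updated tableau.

Ratio test on column x1 — row 1: entry 0 ≤ 0; row 2: 12/4 = 3; row 3: 27/4 = 27/4; row 4: 8/5 = 8/5. Minimum is 8/5 at row 4 (w4 leaves); pivot element 5.
Divide row 4 by 5; eliminate column x1 from the other rows.
z-row update in column w4: 0 − (-5)·(1/5) = 1.

1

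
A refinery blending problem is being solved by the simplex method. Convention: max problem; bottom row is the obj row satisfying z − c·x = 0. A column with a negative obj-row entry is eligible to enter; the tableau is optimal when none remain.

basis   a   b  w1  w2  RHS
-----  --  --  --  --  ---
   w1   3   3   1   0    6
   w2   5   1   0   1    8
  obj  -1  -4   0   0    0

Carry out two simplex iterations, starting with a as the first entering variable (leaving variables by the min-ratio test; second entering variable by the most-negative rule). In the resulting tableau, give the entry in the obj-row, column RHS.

Ratio test on column a — row 1: 6/3 = 2; row 2: 8/5 = 8/5. Minimum is 8/5 at row 2 (w2 leaves); pivot element 5.
Divide row 2 by 5; eliminate column a from the other rows.
Second iteration: most negative obj-row entry is -19/5 in column b, so b enters.
Ratio test on column b — row 1: (6/5)/(12/5) = 1/2; row 2: (8/5)/(1/5) = 8. Minimum is 1/2 at row 1 (w1 leaves); pivot element 12/5.
Divide row 1 by 12/5; eliminate column b from the other rows.
After both pivots, the entry at the obj-row, column RHS is 7/2.

7/2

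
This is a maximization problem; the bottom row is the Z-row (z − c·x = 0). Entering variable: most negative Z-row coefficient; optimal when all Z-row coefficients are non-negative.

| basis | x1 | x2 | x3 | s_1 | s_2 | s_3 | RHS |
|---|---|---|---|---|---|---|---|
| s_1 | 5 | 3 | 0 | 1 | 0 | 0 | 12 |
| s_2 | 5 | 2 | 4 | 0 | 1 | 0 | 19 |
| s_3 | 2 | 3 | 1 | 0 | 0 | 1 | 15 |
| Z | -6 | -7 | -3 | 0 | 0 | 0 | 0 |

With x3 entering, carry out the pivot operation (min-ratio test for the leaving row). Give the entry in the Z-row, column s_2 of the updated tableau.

3/4

Ratio test on column x3 — row 1: entry 0 ≤ 0; row 2: 19/4 = 19/4; row 3: 15/1 = 15. Minimum is 19/4 at row 2 (s_2 leaves); pivot element 4.
Divide row 2 by 4; eliminate column x3 from the other rows.
Z-row update in column s_2: 0 − (-3)·(1/4) = 3/4.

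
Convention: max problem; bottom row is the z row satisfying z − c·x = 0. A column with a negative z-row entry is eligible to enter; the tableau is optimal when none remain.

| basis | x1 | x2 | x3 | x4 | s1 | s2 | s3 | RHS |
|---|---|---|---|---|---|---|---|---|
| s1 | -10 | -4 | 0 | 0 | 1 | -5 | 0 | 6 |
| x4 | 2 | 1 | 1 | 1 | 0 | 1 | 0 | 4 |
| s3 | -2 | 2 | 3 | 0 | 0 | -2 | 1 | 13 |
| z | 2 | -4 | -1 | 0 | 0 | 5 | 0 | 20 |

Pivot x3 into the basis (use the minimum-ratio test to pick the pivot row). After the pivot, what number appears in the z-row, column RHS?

24

Ratio test on column x3 — row 1: entry 0 ≤ 0; row 2: 4/1 = 4; row 3: 13/3 = 13/3. Minimum is 4 at row 2 (x4 leaves); pivot element 1.
Divide row 2 by 1; eliminate column x3 from the other rows.
z-row update in column RHS: 20 − (-1)·4 = 24.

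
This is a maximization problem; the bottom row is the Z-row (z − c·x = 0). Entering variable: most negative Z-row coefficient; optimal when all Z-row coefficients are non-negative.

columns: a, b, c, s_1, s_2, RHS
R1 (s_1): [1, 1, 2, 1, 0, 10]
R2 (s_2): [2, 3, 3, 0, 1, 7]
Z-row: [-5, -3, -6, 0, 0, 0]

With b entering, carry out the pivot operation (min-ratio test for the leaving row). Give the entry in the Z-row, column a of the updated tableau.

-3

Ratio test on column b — row 1: 10/1 = 10; row 2: 7/3 = 7/3. Minimum is 7/3 at row 2 (s_2 leaves); pivot element 3.
Divide row 2 by 3; eliminate column b from the other rows.
Z-row update in column a: -5 − (-3)·(2/3) = -3.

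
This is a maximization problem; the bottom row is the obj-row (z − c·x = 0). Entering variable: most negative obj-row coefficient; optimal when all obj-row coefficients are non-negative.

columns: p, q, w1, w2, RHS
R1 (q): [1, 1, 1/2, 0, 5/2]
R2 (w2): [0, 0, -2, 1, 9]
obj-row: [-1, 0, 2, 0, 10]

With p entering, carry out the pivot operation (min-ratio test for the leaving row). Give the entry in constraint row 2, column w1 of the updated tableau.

Ratio test on column p — row 1: (5/2)/1 = 5/2; row 2: entry 0 ≤ 0. Minimum is 5/2 at row 1 (q leaves); pivot element 1.
Divide row 1 by 1; eliminate column p from the other rows.
Row 2 update in column w1: -2 − 0·(1/2) = -2.

-2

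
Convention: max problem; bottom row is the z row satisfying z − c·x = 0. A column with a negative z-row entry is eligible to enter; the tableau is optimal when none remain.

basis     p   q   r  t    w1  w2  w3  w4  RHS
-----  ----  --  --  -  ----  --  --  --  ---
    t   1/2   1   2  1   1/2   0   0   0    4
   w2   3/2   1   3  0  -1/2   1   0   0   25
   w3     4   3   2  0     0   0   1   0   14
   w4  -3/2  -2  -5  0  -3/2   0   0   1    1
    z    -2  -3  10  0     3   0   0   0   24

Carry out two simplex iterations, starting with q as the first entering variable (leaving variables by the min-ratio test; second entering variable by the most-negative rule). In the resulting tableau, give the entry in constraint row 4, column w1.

-4/5

Ratio test on column q — row 1: 4/1 = 4; row 2: 25/1 = 25; row 3: 14/3 = 14/3; row 4: entry -2 ≤ 0. Minimum is 4 at row 1 (t leaves); pivot element 1.
Divide row 1 by 1; eliminate column q from the other rows.
Second iteration: most negative z-row entry is -1/2 in column p, so p enters.
Ratio test on column p — row 1: 4/(1/2) = 8; row 2: 21/1 = 21; row 3: 2/(5/2) = 4/5; row 4: entry -1/2 ≤ 0. Minimum is 4/5 at row 3 (w3 leaves); pivot element 5/2.
Divide row 3 by 5/2; eliminate column p from the other rows.
After both pivots, the entry at constraint row 4, column w1 is -4/5.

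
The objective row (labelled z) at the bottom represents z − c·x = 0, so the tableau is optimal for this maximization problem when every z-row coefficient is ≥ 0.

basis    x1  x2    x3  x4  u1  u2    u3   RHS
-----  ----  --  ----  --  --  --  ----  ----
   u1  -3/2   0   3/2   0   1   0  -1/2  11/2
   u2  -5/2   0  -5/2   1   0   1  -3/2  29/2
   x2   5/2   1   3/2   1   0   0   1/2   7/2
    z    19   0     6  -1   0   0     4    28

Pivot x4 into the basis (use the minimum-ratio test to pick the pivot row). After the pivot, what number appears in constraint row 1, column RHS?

Ratio test on column x4 — row 1: entry 0 ≤ 0; row 2: (29/2)/1 = 29/2; row 3: (7/2)/1 = 7/2. Minimum is 7/2 at row 3 (x2 leaves); pivot element 1.
Divide row 3 by 1; eliminate column x4 from the other rows.
Row 1 update in column RHS: 11/2 − 0·(7/2) = 11/2.

11/2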